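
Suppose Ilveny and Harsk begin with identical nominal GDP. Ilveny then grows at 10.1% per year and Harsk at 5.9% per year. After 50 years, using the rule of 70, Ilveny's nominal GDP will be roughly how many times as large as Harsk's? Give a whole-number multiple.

Rate gap = 10.1% − 5.9% = 4.2 points.
The ratio doubles every 70/4.2 ≈ 16.67 years.
50/16.67 ≈ 3.00 doublings → ratio ≈ 2^3.00 ≈ 8.

roughly 8 times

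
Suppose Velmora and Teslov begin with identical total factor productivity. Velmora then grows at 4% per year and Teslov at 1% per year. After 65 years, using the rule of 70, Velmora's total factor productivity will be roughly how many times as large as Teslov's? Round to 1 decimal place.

roughly 6.9 times

Only the 3-point difference matters.
70/3 ≈ 23.33 years per doubling of the ratio; 65 years gives 2.79 doublings, so ≈ 6.9×.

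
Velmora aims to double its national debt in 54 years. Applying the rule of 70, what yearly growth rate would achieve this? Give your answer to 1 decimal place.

70 / 54 ≈ 1.30, so about 1.3% per year.

approximately 1.3%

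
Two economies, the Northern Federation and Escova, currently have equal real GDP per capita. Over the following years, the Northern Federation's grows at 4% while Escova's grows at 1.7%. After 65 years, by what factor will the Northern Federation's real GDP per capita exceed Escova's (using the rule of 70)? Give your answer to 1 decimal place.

the Northern Federation pulls ahead at 2.3 pp per year, so the ratio doubles every 70/2.3 ≈ 30.43 years.
In 65 years that's 2.14 doublings: 2^2.14 ≈ 4.4.

4.4 times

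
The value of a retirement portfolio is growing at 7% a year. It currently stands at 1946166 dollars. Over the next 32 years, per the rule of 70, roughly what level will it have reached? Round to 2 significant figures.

It doubles every 70/7 ≈ 10.00 years, so 32 years is 3.20 doublings.
2^3.20 ≈ 9.19; 1946166 × 9.19 ≈ 18000000 dollars.

roughly 18000000 dollars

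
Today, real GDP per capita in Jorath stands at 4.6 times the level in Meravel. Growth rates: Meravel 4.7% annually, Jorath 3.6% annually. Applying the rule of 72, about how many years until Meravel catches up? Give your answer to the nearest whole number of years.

144 years

Meravel gains on Jorath at 4.7% − 3.6% = 1.1 points a year.
At that relative rate the gap halves every 72/1.1 ≈ 65.45 years.
A 4.6 times gap takes log₂(4.6) ≈ 2.20 halvings to close: 2.20 × 65.45 ≈ 144 years.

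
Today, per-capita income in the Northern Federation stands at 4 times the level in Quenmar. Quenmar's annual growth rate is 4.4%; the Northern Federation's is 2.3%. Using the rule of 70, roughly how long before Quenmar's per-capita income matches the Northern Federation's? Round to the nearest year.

≈ 67 years

Quenmar gains on the Northern Federation at 4.4% − 2.3% = 2.1 points a year.
At that relative rate the gap halves every 70/2.1 ≈ 33.33 years.
A 4 times gap closes after 2 halvings: 2 × 33.33 ≈ 67 years.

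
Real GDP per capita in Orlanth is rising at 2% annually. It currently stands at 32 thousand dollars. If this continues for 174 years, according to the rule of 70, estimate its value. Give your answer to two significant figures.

Doubling time ≈ 70/2 = 35.00 years.
174 years is 174/35.00 ≈ 4.97 doublings, a factor of 2^4.97 ≈ 31.34.
32 × 31.34 ≈ 1000 thousand dollars.

approximately 1000 thousand dollars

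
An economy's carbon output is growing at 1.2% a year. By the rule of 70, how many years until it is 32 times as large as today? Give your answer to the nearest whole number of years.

≈ 292 years

Doubling time ≈ 70/1.2 = 58.33 years.
32× is 5 doublings, so 5 × 58.33 ≈ 292 years.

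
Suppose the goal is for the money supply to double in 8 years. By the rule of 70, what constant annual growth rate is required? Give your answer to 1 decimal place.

70 / 8 ≈ 8.75, so about 8.8% annually.

8.8% annually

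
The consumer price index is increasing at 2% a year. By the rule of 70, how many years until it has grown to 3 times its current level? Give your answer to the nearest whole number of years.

One doubling takes 70/2 = 35.00 years.
3× is log₂ 3 ≈ 1.58 doublings, so ≈ 1.58 × 35.00 = 55 years.

around 55 years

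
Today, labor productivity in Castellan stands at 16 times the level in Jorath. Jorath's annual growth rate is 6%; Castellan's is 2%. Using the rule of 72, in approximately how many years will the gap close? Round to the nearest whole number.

≈ 72 years

Jorath gains on Castellan at 6% − 2% = 4 points a year.
At that relative rate the gap halves every 72/4 ≈ 18.00 years.
A 16 times gap closes after 4 halvings: 4 × 18.00 ≈ 72 years.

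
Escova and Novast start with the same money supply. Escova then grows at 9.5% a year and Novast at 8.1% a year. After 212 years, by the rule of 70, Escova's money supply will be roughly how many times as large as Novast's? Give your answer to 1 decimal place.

Escova pulls ahead at 1.4 pp per year, so the ratio doubles every 70/1.4 ≈ 50.00 years.
In 212 years that's 4.24 doublings: 2^4.24 ≈ 18.9.

around 18.9 times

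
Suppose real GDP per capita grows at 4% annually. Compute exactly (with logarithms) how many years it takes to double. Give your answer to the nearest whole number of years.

18 years

t = ln(2) / ln(1 + 0.04) = 0.6931 / 0.039221 ≈ 17.67.
≈ 18 years.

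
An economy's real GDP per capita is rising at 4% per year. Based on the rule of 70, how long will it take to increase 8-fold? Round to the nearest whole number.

One doubling takes 70/4 = 17.50 years.
8× is 3 doublings, so 3 × 17.50 ≈ 53 years.

around 53 years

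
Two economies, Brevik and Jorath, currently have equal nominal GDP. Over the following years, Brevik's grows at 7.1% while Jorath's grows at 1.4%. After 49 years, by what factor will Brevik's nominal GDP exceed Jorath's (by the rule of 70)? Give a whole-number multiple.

Rate gap = 7.1% − 1.4% = 5.7 points.
The ratio doubles every 70/5.7 ≈ 12.28 years.
49/12.28 ≈ 3.99 doublings → ratio ≈ 2^3.99 ≈ 16.

roughly 16 times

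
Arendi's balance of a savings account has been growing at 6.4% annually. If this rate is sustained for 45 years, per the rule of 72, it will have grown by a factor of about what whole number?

Doubling time ≈ 72/6.4 = 11.25 years.
45/11.25 ≈ 4 doublings, so about 2^4 = 16×.

around 16 times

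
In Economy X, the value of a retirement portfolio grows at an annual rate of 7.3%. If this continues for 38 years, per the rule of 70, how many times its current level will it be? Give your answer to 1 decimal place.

around 15.6 times

Doubles every ≈ 9.59 years (70/7.3).
38 years is 3.96 doublings; 2^3.96 ≈ 15.6×.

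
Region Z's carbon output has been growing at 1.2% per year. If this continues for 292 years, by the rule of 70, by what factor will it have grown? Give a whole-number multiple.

Doubling time ≈ 70/1.2 = 58.33 years.
292/58.33 ≈ 5 doublings, so about 2^5 = 32×.

about 32 times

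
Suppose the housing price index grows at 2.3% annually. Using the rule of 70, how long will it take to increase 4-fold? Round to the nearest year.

One doubling takes 70/2.3 = 30.43 years.
4 = 2^2, so 2 doublings → 61 years.

around 61 years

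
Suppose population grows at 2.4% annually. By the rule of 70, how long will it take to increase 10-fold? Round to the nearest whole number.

One doubling takes 70/2.4 = 29.17 years.
Reaching 10× takes log₂(10) ≈ 3.32 doublings.
3.32 × 29.17 ≈ 97 years.

around 97 years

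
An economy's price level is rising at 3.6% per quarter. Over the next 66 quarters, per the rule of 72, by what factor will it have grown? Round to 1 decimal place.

Doubling time ≈ 72/3.6 = 20.00 quarters.
66 quarters / 20.00 ≈ 3.30 doublings → factor 2^3.30 ≈ 9.8.

9.8 times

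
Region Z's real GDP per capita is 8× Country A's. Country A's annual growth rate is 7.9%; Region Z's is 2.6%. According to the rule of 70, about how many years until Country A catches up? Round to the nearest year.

approximately 40 years

The growth-rate gap is 7.9% − 2.6% = 5.3 percentage points.
So the ratio between them halves every 70/5.3 ≈ 13.21 years.
An 8× gap closes after 3 halvings: 3 × 13.21 ≈ 40 years.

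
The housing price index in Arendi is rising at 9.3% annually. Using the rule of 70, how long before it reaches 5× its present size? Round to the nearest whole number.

≈ 17 years

At 9.3% it doubles every 70/9.3 ≈ 7.53 years.
Reaching 5× takes log₂(5) ≈ 2.32 doublings.
2.32 × 7.53 ≈ 17 years.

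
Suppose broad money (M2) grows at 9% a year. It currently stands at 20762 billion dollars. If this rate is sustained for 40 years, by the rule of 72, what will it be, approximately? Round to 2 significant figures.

Doubling time ≈ 72/9 = 8.00 years.
40 years is 40/8.00 ≈ 5.00 doublings, a factor of 2^5.00 ≈ 32.00.
20762 × 32.00 ≈ 660000 billion dollars.

roughly 660000 billion dollars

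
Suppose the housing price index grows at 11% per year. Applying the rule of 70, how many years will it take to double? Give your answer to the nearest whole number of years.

70/11 ≈ 6.36, so it doubles roughly every 6 years.

approximately 6 years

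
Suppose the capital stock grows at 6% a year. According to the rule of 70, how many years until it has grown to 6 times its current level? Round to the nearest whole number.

≈ 30 years

One doubling takes 70/6 = 11.67 years.
Reaching 6× takes log₂(6) ≈ 2.58 doublings.
2.58 × 11.67 ≈ 30 years.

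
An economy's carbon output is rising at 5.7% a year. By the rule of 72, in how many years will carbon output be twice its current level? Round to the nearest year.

72/5.7 ≈ 12.63, so it doubles roughly every 13 years.

≈ 13 years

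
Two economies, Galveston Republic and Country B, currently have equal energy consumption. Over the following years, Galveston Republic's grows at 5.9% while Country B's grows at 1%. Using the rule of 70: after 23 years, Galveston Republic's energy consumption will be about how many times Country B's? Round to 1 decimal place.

Galveston Republic pulls ahead at 4.9 pp per year, so the ratio doubles every 70/4.9 ≈ 14.29 years.
In 23 years that's 1.61 doublings: 2^1.61 ≈ 3.1.

about 3.1 times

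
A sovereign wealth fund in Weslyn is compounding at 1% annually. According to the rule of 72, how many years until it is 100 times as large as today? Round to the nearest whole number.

about 478 years

At 1% it doubles every 72/1 ≈ 72.00 years.
100× is log₂ 100 ≈ 6.64 doublings, so ≈ 6.64 × 72.00 = 478 years.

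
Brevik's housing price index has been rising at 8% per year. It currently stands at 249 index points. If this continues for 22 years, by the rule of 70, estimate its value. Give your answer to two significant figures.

It doubles every 70/8 ≈ 8.75 years, so 22 years is 2.51 doublings.
2^2.51 ≈ 5.70; 249 × 5.70 ≈ 1400 index points.

around 1400 index points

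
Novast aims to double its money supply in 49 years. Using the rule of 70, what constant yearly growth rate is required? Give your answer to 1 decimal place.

approximately 1.4%

70 / 49 ≈ 1.43, so about 1.4% per year.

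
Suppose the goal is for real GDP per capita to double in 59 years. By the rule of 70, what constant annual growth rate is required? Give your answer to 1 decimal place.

70 / 59 ≈ 1.19, so about 1.2% a year.

≈ 1.2%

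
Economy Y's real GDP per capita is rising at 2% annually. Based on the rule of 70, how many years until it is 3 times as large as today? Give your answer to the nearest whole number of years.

Doubling time ≈ 70/2 = 35.00 years.
3× is log₂ 3 ≈ 1.58 doublings, so ≈ 1.58 × 35.00 = 55 years.

roughly 55 years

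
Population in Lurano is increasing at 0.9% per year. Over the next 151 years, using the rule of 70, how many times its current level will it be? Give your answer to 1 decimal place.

≈ 3.8 times

Doubling time ≈ 70/0.9 = 77.78 years.
151 years / 77.78 ≈ 1.94 doublings → factor 2^1.94 ≈ 3.8.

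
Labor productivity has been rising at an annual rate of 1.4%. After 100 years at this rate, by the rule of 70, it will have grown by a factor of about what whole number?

Doubling time ≈ 70/1.4 = 50.00 years.
100/50.00 ≈ 2 doublings, so about 2^2 = 4×.

about 4 times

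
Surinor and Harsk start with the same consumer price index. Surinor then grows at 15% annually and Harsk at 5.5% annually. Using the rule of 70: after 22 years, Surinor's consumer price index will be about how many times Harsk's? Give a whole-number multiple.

≈ 8 times

Only the 9.5-point difference matters.
70/9.5 ≈ 7.37 years per doubling of the ratio; 22 years gives 2.99 doublings, so ≈ 8×.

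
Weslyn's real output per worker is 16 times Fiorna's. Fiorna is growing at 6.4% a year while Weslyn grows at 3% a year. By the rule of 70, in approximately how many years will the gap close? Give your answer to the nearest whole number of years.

The growth-rate gap is 6.4% − 3% = 3.4 percentage points.
So the ratio between them halves every 70/3.4 ≈ 20.59 years.
A 16 times gap closes after 4 halvings: 4 × 20.59 ≈ 82 years.

about 82 years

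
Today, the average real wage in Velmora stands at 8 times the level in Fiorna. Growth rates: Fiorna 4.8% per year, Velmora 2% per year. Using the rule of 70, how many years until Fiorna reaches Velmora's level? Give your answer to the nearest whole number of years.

The growth-rate gap is 4.8% − 2% = 2.8 percentage points.
So the ratio between them halves every 70/2.8 ≈ 25.00 years.
An 8 times gap closes after 3 halvings: 3 × 25.00 ≈ 75 years.

about 75 years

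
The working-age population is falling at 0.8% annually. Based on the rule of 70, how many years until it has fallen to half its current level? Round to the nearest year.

Falling at 0.8%, it halves about every 70/0.8 = 87.50 years.

roughly 88 years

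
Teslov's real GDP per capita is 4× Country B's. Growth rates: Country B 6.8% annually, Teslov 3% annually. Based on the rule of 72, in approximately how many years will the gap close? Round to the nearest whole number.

about 38 years

The growth-rate gap is 6.8% − 3% = 3.8 percentage points.
So the ratio between them halves every 72/3.8 ≈ 18.95 years.
A 4× gap closes after 2 halvings: 2 × 18.95 ≈ 38 years.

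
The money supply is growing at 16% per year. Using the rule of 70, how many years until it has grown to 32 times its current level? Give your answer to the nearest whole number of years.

One doubling takes 70/16 = 4.38 years.
32 = 2^5, so 5 doublings → 22 years.

roughly 22 years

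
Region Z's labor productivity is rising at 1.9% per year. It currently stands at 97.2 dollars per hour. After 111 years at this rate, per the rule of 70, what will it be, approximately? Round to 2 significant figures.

around 780 dollars per hour

It doubles every 70/1.9 ≈ 36.84 years, so 111 years is 3.01 doublings.
2^3.01 ≈ 8.06; 97.2 × 8.06 ≈ 780 dollars per hour.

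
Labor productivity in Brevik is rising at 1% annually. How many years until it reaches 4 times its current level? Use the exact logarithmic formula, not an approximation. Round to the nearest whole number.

t = ln(4) / ln(1 + 0.01) = 1.3863 / 0.009950 ≈ 139.33.
≈ 139 years.

139 years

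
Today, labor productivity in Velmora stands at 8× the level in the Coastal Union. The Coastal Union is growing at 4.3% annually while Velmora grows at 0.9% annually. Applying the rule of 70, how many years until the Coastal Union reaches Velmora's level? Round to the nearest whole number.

the Coastal Union gains on Velmora at 4.3% − 0.9% = 3.4 points a year.
At that relative rate the gap halves every 70/3.4 ≈ 20.59 years.
An 8× gap closes after 3 halvings: 3 × 20.59 ≈ 62 years.

approximately 62 years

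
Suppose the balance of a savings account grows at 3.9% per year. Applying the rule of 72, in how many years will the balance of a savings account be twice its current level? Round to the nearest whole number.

around 18 years

72/3.9 ≈ 18.46, so it doubles roughly every 18 years.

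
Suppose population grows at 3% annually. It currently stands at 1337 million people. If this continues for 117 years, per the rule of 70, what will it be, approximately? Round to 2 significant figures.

It doubles every 70/3 ≈ 23.33 years, so 117 years is 5.02 doublings.
2^5.02 ≈ 32.45; 1337 × 32.45 ≈ 43000 million people.

≈ 43000 million people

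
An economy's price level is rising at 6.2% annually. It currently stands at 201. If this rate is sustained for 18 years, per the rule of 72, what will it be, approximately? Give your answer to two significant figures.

Doubling time ≈ 72/6.2 = 11.61 years.
18 years is 18/11.61 ≈ 1.55 doublings, a factor of 2^1.55 ≈ 2.93.
201 × 2.93 ≈ 590.

≈ 590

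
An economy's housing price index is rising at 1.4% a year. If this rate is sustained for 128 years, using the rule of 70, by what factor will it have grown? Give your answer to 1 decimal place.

Doubles every ≈ 50.00 years (70/1.4).
128 years is 2.56 doublings; 2^2.56 ≈ 5.9×.

roughly 5.9 times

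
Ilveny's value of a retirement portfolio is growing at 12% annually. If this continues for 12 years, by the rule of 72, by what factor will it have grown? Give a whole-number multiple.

around 4 times

At 12% one doubling takes ≈ 6.00 years; 12 years is 2 of them, so ×4.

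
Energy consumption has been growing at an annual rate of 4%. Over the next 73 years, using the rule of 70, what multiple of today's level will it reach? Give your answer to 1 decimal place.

Doubling time ≈ 70/4 = 17.50 years.
73 years / 17.50 ≈ 4.17 doublings → factor 2^4.17 ≈ 18.0.

18.0 times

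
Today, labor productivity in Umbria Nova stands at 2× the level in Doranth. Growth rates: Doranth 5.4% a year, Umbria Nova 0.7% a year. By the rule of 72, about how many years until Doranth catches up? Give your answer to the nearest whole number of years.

Doranth gains on Umbria Nova at 5.4% − 0.7% = 4.7 points a year.
At that relative rate the gap halves every 72/4.7 ≈ 15.32 years.
A 2× gap closes after 1 halving: 1 × 15.32 ≈ 15 years.

roughly 15 years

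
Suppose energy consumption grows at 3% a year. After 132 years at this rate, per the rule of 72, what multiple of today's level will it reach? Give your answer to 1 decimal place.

Doubling time ≈ 72/3 = 24.00 years.
132 years / 24.00 ≈ 5.50 doublings → factor 2^5.50 ≈ 45.3.

about 45.3 times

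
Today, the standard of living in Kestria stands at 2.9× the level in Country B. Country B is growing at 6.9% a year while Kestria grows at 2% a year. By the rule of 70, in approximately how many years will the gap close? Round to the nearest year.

roughly 22 years

The growth-rate gap is 6.9% − 2% = 4.9 percentage points.
So the ratio between them halves every 70/4.9 ≈ 14.29 years.
A 2.9× gap takes log₂(2.9) ≈ 1.54 halvings to close: 1.54 × 14.29 ≈ 22 years.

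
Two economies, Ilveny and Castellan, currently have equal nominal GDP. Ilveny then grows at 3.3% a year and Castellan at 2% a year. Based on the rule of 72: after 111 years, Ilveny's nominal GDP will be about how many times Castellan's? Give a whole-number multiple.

≈ 4 times

Ilveny pulls ahead at 1.3 pp per year, so the ratio doubles every 72/1.3 ≈ 55.38 years.
In 111 years that's 2.00 doublings: 2^2.00 ≈ 4.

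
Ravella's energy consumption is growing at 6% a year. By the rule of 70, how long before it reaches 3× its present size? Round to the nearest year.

approximately 18 years

At 6% it doubles every 70/6 ≈ 11.67 years.
3× is log₂ 3 ≈ 1.58 doublings, so ≈ 1.58 × 11.67 = 18 years.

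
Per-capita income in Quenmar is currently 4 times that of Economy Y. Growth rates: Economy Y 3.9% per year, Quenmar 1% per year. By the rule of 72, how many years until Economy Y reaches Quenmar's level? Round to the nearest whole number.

What matters is the difference: 2.9 pp.
Rule of 72 on the gap: the ratio halves every 72/2.9 ≈ 24.83 years.
A 4 times gap closes after 2 halvings: 2 × 24.83 ≈ 50 years.

about 50 years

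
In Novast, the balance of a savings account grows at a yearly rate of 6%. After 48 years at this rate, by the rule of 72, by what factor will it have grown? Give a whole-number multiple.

approximately 16 times

Doubling time ≈ 72/6 = 12.00 years.
48/12.00 ≈ 4 doublings, so about 2^4 = 16×.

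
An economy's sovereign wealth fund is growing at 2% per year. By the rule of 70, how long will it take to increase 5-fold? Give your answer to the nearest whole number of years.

roughly 81 years

One doubling takes 70/2 = 35.00 years.
Reaching 5× takes log₂(5) ≈ 2.32 doublings.
2.32 × 35.00 ≈ 81 years.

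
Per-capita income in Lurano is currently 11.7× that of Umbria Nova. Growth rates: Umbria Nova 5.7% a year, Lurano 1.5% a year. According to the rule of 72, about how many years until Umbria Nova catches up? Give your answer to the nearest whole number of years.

about 61 years

Umbria Nova gains on Lurano at 5.7% − 1.5% = 4.2 points a year.
At that relative rate the gap halves every 72/4.2 ≈ 17.14 years.
An 11.7× gap takes log₂(11.7) ≈ 3.55 halvings to close: 3.55 × 17.14 ≈ 61 years.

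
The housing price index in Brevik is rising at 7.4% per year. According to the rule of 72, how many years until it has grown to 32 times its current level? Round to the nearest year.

Doubling time ≈ 72/7.4 = 9.73 years.
Getting to 32× needs 5 doublings: 5 × 9.73 ≈ 49 years.

49 years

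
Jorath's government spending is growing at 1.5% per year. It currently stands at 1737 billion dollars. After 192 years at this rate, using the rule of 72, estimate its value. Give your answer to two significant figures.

around 28000 billion dollars

It doubles every 72/1.5 ≈ 48.00 years, so 192 years is 4.00 doublings.
2^4.00 ≈ 16.00; 1737 × 16.00 ≈ 28000 billion dollars.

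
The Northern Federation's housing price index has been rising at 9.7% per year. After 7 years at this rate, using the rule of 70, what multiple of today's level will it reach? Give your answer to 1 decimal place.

about 2.0 times

Doubles every ≈ 7.22 years (70/9.7).
7 years is 0.97 doublings; 2^0.97 ≈ 2.0×.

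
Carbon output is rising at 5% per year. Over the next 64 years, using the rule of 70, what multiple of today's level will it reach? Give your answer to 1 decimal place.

≈ 23.8 times

Doubles every ≈ 14.00 years (70/5).
64 years is 4.57 doublings; 2^4.57 ≈ 23.8×.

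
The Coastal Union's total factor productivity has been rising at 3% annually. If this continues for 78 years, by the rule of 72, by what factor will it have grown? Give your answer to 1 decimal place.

Doubling time ≈ 72/3 = 24.00 years.
78 years / 24.00 ≈ 3.25 doublings → factor 2^3.25 ≈ 9.5.

about 9.5 times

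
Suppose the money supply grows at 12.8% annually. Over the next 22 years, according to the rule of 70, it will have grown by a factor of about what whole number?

16 times

Doubling time ≈ 70/12.8 = 5.47 years.
22/5.47 ≈ 4 doublings, so about 2^4 = 16×.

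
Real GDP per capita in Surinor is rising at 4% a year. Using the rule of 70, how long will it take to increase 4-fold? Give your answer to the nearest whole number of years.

approximately 35 years

At 4% it doubles every 70/4 ≈ 17.50 years.
4× is 2 doublings, so 2 × 17.50 ≈ 35 years.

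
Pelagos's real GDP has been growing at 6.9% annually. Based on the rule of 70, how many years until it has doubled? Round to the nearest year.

about 10 years

At 6.9%, doubling takes about 70/6.9 = 10.14 years.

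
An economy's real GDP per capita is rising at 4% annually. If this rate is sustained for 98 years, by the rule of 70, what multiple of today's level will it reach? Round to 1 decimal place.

Doubles every ≈ 17.50 years (70/4).
98 years is 5.60 doublings; 2^5.60 ≈ 48.5×.

≈ 48.5 times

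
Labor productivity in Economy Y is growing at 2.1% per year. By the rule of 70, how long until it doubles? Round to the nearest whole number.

approximately 33 years

At 2.1%, doubling takes about 70/2.1 = 33.33 years.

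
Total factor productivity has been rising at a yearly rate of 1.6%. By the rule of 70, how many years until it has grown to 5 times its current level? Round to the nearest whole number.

roughly 102 years

One doubling takes 70/1.6 = 43.75 years.
Reaching 5× takes log₂(5) ≈ 2.32 doublings.
2.32 × 43.75 ≈ 102 years.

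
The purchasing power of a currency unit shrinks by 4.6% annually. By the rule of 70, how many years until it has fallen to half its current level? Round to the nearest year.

Halving time ≈ 70 / 4.6 = 15.22 → 15 years.

approximately 15 years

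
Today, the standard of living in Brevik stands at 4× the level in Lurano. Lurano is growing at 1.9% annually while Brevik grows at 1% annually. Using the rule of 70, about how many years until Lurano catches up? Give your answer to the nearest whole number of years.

around 156 years

Lurano gains on Brevik at 1.9% − 1% = 0.9 points a year.
At that relative rate the gap halves every 70/0.9 ≈ 77.78 years.
A 4× gap closes after 2 halvings: 2 × 77.78 ≈ 156 years.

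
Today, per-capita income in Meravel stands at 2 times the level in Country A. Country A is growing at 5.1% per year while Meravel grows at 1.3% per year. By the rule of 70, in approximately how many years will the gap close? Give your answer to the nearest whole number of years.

roughly 18 years

Country A gains on Meravel at 5.1% − 1.3% = 3.8 points a year.
At that relative rate the gap halves every 70/3.8 ≈ 18.42 years.
A 2 times gap closes after 1 halving: 1 × 18.42 ≈ 18 years.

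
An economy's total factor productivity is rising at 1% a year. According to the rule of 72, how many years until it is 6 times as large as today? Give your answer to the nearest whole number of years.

around 186 years

Doubling time ≈ 72/1 = 72.00 years.
Reaching 6× takes log₂(6) ≈ 2.58 doublings.
2.58 × 72.00 ≈ 186 years.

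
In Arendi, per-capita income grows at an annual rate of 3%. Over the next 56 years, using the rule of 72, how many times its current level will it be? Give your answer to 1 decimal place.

Doubles every ≈ 24.00 years (72/3).
56 years is 2.33 doublings; 2^2.33 ≈ 5.0×.

≈ 5.0 times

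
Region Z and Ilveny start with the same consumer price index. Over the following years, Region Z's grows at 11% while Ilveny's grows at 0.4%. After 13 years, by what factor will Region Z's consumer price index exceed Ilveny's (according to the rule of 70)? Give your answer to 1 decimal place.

Only the 10.6-point difference matters.
70/10.6 ≈ 6.60 years per doubling of the ratio; 13 years gives 1.97 doublings, so ≈ 3.9×.

about 3.9 times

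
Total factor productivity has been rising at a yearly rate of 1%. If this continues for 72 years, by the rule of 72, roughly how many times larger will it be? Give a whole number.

Doubling time ≈ 72/1 = 72.00 years.
72/72.00 ≈ 1 doubling, so about 2^1 = 2×.

around 2 times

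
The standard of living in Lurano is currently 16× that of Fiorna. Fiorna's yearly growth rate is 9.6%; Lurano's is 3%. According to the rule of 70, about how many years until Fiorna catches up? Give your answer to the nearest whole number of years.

≈ 42 years

What matters is the difference: 6.6 pp.
Rule of 70 on the gap: the ratio halves every 70/6.6 ≈ 10.61 years.
A 16× gap closes after 4 halvings: 4 × 10.61 ≈ 42 years.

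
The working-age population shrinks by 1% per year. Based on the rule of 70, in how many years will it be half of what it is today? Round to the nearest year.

≈ 70 years

Halving time ≈ 70 / 1 = 70.00 → 70 years.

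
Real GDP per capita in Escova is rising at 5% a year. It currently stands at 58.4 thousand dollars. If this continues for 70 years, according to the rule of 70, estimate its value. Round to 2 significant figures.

It doubles every 70/5 ≈ 14.00 years, so 70 years is 5.00 doublings.
2^5.00 ≈ 32.00; 58.4 × 32.00 ≈ 1900 thousand dollars.

roughly 1900 thousand dollars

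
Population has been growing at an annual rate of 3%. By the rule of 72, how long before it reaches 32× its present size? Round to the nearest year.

One doubling takes 72/3 = 24.00 years.
32 = 2^5, so 5 doublings → 120 years.

roughly 120 years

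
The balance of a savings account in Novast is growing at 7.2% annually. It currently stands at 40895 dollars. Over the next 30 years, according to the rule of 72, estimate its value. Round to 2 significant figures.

approximately 330000 dollars

Doubling time ≈ 72/7.2 = 10.00 years.
30 years is 30/10.00 ≈ 3.00 doublings, a factor of 2^3.00 ≈ 8.00.
40895 × 8.00 ≈ 330000 dollars.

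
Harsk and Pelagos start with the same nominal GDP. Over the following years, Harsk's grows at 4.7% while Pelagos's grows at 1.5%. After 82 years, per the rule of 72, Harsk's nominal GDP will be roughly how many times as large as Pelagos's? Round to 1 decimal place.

Only the 3.2-point difference matters.
72/3.2 ≈ 22.50 years per doubling of the ratio; 82 years gives 3.64 doublings, so ≈ 12.5×.

roughly 12.5 times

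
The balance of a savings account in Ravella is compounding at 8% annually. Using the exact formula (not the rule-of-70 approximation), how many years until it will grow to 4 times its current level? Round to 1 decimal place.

t = ln(4) / ln(1 + 0.08) = 1.3863 / 0.076961 ≈ 18.01.

18.0 years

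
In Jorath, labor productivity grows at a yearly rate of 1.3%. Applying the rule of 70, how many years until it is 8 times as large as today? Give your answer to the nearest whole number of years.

162 years

One doubling takes 70/1.3 = 53.85 years.
Getting to 8× needs 3 doublings: 3 × 53.85 ≈ 162 years.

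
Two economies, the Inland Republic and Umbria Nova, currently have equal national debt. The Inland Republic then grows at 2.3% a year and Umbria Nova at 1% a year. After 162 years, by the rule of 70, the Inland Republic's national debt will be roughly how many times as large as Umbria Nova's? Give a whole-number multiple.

approximately 8 times

Rate gap = 2.3% − 1% = 1.3 points.
The ratio doubles every 70/1.3 ≈ 53.85 years.
162/53.85 ≈ 3.01 doublings → ratio ≈ 2^3.01 ≈ 8.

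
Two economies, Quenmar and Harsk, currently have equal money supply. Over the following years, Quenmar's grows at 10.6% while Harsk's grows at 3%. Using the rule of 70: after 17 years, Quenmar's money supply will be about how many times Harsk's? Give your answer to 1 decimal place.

3.6 times

Quenmar pulls ahead at 7.6 pp per year, so the ratio doubles every 70/7.6 ≈ 9.21 years.
In 17 years that's 1.85 doublings: 2^1.85 ≈ 3.6.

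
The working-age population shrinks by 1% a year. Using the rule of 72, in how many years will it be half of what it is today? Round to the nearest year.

around 72 years

Halving time ≈ 72 / 1 = 72.00 → 72 years.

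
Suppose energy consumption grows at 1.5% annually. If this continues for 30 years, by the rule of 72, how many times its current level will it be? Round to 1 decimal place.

approximately 1.5 times

Doubling time ≈ 72/1.5 = 48.00 years.
30 years / 48.00 ≈ 0.63 doublings → factor 2^0.63 ≈ 1.5.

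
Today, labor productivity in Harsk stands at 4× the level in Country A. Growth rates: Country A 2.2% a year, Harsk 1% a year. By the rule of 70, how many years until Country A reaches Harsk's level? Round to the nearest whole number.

around 117 years

What matters is the difference: 1.2 pp.
Rule of 70 on the gap: the ratio halves every 70/1.2 ≈ 58.33 years.
A 4× gap closes after 2 halvings: 2 × 58.33 ≈ 117 years.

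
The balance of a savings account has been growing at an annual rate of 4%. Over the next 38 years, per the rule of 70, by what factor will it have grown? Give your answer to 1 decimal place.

Doubling time ≈ 70/4 = 17.50 years.
38 years / 17.50 ≈ 2.17 doublings → factor 2^2.17 ≈ 4.5.

≈ 4.5 times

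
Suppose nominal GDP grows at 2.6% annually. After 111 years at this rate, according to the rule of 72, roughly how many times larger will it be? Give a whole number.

around 16 times

72/2.6 ≈ 27.69 years per doubling.
111 years fits 4 doublings: 2^4 = 16.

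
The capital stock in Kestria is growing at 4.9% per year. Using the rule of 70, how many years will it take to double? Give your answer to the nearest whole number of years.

70/4.9 ≈ 14.29, so it doubles roughly every 14 years.

≈ 14 years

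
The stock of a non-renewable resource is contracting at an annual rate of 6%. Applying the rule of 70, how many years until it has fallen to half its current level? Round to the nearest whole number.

around 12 years

The rule works in reverse for decay: 70/6 ≈ 11.67 years to halve.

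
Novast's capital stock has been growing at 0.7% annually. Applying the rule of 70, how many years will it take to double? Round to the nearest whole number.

Doubling time ≈ 70 / 0.7 = 100.00 years.

approximately 100 years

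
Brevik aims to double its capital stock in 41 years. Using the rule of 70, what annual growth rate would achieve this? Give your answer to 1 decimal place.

70 / 41 ≈ 1.71, so about 1.7% annually.

around 1.7%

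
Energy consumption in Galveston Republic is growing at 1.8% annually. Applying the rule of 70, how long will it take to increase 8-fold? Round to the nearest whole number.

≈ 117 years

Doubling time ≈ 70/1.8 = 38.89 years.
8× is 3 doublings, so 3 × 38.89 ≈ 117 years.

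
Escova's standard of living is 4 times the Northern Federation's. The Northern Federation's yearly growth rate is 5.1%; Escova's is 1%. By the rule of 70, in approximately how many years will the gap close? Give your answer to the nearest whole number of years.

The growth-rate gap is 5.1% − 1% = 4.1 percentage points.
So the ratio between them halves every 70/4.1 ≈ 17.07 years.
A 4 times gap closes after 2 halvings: 2 × 17.07 ≈ 34 years.

roughly 34 years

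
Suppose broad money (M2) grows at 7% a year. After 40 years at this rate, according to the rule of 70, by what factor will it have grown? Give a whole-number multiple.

16 times

70/7 ≈ 10.00 years per doubling.
40 years fits 4 doublings: 2^4 = 16.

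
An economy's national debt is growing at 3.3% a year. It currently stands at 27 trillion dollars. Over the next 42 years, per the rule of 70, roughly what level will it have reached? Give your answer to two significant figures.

≈ 110 trillion dollars

Doubling time ≈ 70/3.3 = 21.21 years.
42 years is 42/21.21 ≈ 1.98 doublings, a factor of 2^1.98 ≈ 3.94.
27 × 3.94 ≈ 110 trillion dollars.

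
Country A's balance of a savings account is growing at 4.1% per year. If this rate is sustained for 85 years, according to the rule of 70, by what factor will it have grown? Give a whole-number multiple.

around 32 times

At 4.1% one doubling takes ≈ 17.07 years; 85 years is 5 of them, so ×32.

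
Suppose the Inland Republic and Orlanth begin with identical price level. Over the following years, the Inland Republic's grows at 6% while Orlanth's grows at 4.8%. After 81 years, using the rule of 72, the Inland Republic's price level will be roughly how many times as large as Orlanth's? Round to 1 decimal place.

roughly 2.5 times

the Inland Republic pulls ahead at 1.2 pp per year, so the ratio doubles every 72/1.2 ≈ 60.00 years.
In 81 years that's 1.35 doublings: 2^1.35 ≈ 2.5.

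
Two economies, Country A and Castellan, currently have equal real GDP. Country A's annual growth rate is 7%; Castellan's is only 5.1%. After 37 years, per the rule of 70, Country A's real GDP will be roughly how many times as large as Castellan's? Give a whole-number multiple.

Only the 1.9-point difference matters.
70/1.9 ≈ 36.84 years per doubling of the ratio; 37 years gives 1.00 doublings, so ≈ 2×.

roughly 2 times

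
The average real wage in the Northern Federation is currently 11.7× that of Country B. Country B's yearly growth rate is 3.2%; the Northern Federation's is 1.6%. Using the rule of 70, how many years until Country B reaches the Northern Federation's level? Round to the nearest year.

The growth-rate gap is 3.2% − 1.6% = 1.6 percentage points.
So the ratio between them halves every 70/1.6 ≈ 43.75 years.
An 11.7× gap takes log₂(11.7) ≈ 3.55 halvings to close: 3.55 × 43.75 ≈ 155 years.

roughly 155 years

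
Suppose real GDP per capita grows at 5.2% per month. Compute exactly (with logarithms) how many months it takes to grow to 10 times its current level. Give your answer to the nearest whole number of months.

t = ln(10) / ln(1 + 0.052) = 2.3026 / 0.050693 ≈ 45.42.
≈ 45 months.

45 months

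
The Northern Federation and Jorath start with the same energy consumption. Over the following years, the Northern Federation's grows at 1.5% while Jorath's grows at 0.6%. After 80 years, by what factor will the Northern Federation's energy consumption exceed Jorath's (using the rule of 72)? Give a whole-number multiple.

the Northern Federation pulls ahead at 0.9 pp per year, so the ratio doubles every 72/0.9 ≈ 80.00 years.
In 80 years that's 1.00 doublings: 2^1.00 ≈ 2.

2 times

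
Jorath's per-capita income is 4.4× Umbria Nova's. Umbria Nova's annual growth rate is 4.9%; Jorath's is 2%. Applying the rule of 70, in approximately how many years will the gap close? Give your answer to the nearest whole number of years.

What matters is the difference: 2.9 pp.
Rule of 70 on the gap: the ratio halves every 70/2.9 ≈ 24.14 years.
A 4.4× gap takes log₂(4.4) ≈ 2.14 halvings to close: 2.14 × 24.14 ≈ 52 years.

≈ 52 years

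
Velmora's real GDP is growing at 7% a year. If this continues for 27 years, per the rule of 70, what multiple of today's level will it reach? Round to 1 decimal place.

approximately 6.5 times

Doubles every ≈ 10.00 years (70/7).
27 years is 2.70 doublings; 2^2.70 ≈ 6.5×.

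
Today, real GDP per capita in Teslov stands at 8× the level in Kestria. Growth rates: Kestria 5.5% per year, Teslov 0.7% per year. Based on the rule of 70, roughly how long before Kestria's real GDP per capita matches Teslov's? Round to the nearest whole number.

The growth-rate gap is 5.5% − 0.7% = 4.8 percentage points.
So the ratio between them halves every 70/4.8 ≈ 14.58 years.
An 8× gap closes after 3 halvings: 3 × 14.58 ≈ 44 years.

44 years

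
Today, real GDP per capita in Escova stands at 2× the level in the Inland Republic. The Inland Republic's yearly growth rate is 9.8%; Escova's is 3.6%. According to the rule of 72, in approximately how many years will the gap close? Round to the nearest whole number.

The growth-rate gap is 9.8% − 3.6% = 6.2 percentage points.
So the ratio between them halves every 72/6.2 ≈ 11.61 years.
A 2× gap closes after 1 halving: 1 × 11.61 ≈ 12 years.

12 years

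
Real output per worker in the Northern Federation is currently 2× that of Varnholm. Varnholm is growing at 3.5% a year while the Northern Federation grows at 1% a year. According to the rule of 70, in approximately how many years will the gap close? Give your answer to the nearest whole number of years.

approximately 28 years

Varnholm gains on the Northern Federation at 3.5% − 1% = 2.5 points a year.
At that relative rate the gap halves every 70/2.5 ≈ 28.00 years.
A 2× gap closes after 1 halving: 1 × 28.00 ≈ 28 years.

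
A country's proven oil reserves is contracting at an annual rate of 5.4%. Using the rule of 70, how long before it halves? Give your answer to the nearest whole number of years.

Falling at 5.4%, it halves about every 70/5.4 = 12.96 years.

approximately 13 years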